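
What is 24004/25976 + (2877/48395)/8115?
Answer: 46211058013/50007037450 ≈ 0.92409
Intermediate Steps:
24004/25976 + (2877/48395)/8115 = 24004*(1/25976) + (2877*(1/48395))*(1/8115) = 353/382 + (2877/48395)*(1/8115) = 353/382 + 959/130908475 = 46211058013/50007037450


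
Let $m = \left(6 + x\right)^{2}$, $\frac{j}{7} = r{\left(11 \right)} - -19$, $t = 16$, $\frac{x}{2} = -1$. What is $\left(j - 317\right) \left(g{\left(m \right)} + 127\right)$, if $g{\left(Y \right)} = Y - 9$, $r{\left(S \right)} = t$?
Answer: $-9648$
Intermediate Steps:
$x = -2$ ($x = 2 \left(-1\right) = -2$)
$r{\left(S \right)} = 16$
$j = 245$ ($j = 7 \left(16 - -19\right) = 7 \left(16 + 19\right) = 7 \cdot 35 = 245$)
$m = 16$ ($m = \left(6 - 2\right)^{2} = 4^{2} = 16$)
$g{\left(Y \right)} = -9 + Y$
$\left(j - 317\right) \left(g{\left(m \right)} + 127\right) = \left(245 - 317\right) \left(\left(-9 + 16\right) + 127\right) = - 72 \left(7 + 127\right) = \left(-72\right) 134 = -9648$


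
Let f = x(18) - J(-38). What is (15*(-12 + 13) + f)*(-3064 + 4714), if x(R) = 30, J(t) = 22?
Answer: 37950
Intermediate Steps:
f = 8 (f = 30 - 1*22 = 30 - 22 = 8)
(15*(-12 + 13) + f)*(-3064 + 4714) = (15*(-12 + 13) + 8)*(-3064 + 4714) = (15*1 + 8)*1650 = (15 + 8)*1650 = 23*1650 = 37950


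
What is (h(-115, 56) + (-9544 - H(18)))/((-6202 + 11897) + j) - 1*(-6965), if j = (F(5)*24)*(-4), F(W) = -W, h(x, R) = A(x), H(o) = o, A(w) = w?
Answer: 42999198/6175 ≈ 6963.4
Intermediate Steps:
h(x, R) = x
j = 480 (j = (-1*5*24)*(-4) = -5*24*(-4) = -120*(-4) = 480)
(h(-115, 56) + (-9544 - H(18)))/((-6202 + 11897) + j) - 1*(-6965) = (-115 + (-9544 - 1*18))/((-6202 + 11897) + 480) - 1*(-6965) = (-115 + (-9544 - 18))/(5695 + 480) + 6965 = (-115 - 9562)/6175 + 6965 = -9677*1/6175 + 6965 = -9677/6175 + 6965 = 42999198/6175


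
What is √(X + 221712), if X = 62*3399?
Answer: 465*√2 ≈ 657.61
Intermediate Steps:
X = 210738
√(X + 221712) = √(210738 + 221712) = √432450 = 465*√2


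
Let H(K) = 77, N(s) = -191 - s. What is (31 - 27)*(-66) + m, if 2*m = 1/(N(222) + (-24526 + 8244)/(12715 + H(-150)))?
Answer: -699521094/2649689 ≈ -264.00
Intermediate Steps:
m = -3198/2649689 (m = 1/(2*((-191 - 1*222) + (-24526 + 8244)/(12715 + 77))) = 1/(2*((-191 - 222) - 16282/12792)) = 1/(2*(-413 - 16282*1/12792)) = 1/(2*(-413 - 8141/6396)) = 1/(2*(-2649689/6396)) = (1/2)*(-6396/2649689) = -3198/2649689 ≈ -0.0012069)
(31 - 27)*(-66) + m = (31 - 27)*(-66) - 3198/2649689 = 4*(-66) - 3198/2649689 = -264 - 3198/2649689 = -699521094/2649689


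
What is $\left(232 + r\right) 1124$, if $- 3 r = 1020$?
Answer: $-121392$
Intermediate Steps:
$r = -340$ ($r = \left(- \frac{1}{3}\right) 1020 = -340$)
$\left(232 + r\right) 1124 = \left(232 - 340\right) 1124 = \left(-108\right) 1124 = -121392$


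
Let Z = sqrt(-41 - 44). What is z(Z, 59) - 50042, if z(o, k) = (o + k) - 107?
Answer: -50090 + I*sqrt(85) ≈ -50090.0 + 9.2195*I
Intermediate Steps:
Z = I*sqrt(85) (Z = sqrt(-85) = I*sqrt(85) ≈ 9.2195*I)
z(o, k) = -107 + k + o (z(o, k) = (k + o) - 107 = -107 + k + o)
z(Z, 59) - 50042 = (-107 + 59 + I*sqrt(85)) - 50042 = (-48 + I*sqrt(85)) - 50042 = -50090 + I*sqrt(85)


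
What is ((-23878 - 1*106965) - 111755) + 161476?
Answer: -81122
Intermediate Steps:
((-23878 - 1*106965) - 111755) + 161476 = ((-23878 - 106965) - 111755) + 161476 = (-130843 - 111755) + 161476 = -242598 + 161476 = -81122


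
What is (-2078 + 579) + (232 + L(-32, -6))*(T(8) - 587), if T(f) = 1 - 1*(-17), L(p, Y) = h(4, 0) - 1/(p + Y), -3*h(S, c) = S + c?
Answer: -15135017/114 ≈ -1.3276e+5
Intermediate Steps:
h(S, c) = -S/3 - c/3 (h(S, c) = -(S + c)/3 = -S/3 - c/3)
L(p, Y) = -4/3 - 1/(Y + p) (L(p, Y) = (-⅓*4 - ⅓*0) - 1/(p + Y) = (-4/3 + 0) - 1/(Y + p) = -4/3 - 1/(Y + p))
T(f) = 18 (T(f) = 1 + 17 = 18)
(-2078 + 579) + (232 + L(-32, -6))*(T(8) - 587) = (-2078 + 579) + (232 + (-3 - 4*(-6) - 4*(-32))/(3*(-6 - 32)))*(18 - 587) = -1499 + (232 + (⅓)*(-3 + 24 + 128)/(-38))*(-569) = -1499 + (232 + (⅓)*(-1/38)*149)*(-569) = -1499 + (232 - 149/114)*(-569) = -1499 + (26299/114)*(-569) = -1499 - 14964131/114 = -15135017/114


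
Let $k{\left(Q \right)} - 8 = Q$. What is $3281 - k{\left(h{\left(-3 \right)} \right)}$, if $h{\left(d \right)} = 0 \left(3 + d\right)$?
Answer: $3273$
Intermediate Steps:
$h{\left(d \right)} = 0$
$k{\left(Q \right)} = 8 + Q$
$3281 - k{\left(h{\left(-3 \right)} \right)} = 3281 - \left(8 + 0\right) = 3281 - 8 = 3273$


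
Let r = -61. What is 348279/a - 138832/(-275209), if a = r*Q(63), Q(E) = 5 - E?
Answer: 96340702927/973689442 ≈ 98.944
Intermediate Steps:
a = 3538 (a = -61*(5 - 1*63) = -61*(5 - 63) = -61*(-58) = 3538)
348279/a - 138832/(-275209) = 348279/3538 - 138832/(-275209) = 348279*(1/3538) - 138832*(-1/275209) = 348279/3538 + 138832/275209 = 96340702927/973689442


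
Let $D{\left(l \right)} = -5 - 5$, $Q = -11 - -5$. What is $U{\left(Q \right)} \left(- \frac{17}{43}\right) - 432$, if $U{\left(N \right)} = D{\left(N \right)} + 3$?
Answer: $- \frac{18457}{43} \approx -429.23$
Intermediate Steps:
$Q = -6$ ($Q = -11 + 5 = -6$)
$D{\left(l \right)} = -10$ ($D{\left(l \right)} = -5 - 5 = -10$)
$U{\left(N \right)} = -7$ ($U{\left(N \right)} = -10 + 3 = -7$)
$U{\left(Q \right)} \left(- \frac{17}{43}\right) - 432 = - 7 \left(- \frac{17}{43}\right) - 432 = - 7 \left(\left(-17\right) \frac{1}{43}\right) - 432 = \left(-7\right) \left(- \frac{17}{43}\right) - 432 = \frac{119}{43} - 432 = - \frac{18457}{43}$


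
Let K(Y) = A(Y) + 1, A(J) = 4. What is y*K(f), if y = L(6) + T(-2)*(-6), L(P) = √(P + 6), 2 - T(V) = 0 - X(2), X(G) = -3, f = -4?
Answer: 30 + 10*√3 ≈ 47.320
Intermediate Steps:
T(V) = -1 (T(V) = 2 - (0 - 1*(-3)) = 2 - (0 + 3) = 2 - 1*3 = 2 - 3 = -1)
L(P) = √(6 + P)
K(Y) = 5 (K(Y) = 4 + 1 = 5)
y = 6 + 2*√3 (y = √(6 + 6) - 1*(-6) = √12 + 6 = 2*√3 + 6 = 6 + 2*√3 ≈ 9.4641)
y*K(f) = (6 + 2*√3)*5 = 30 + 10*√3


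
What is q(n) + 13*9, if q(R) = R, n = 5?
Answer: 122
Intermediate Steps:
q(n) + 13*9 = 5 + 13*9 = 5 + 117 = 122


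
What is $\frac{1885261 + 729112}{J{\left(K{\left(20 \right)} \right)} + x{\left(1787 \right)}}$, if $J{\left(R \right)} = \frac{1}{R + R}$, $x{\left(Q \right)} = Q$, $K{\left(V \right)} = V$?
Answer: $\frac{104574920}{71481} \approx 1463.0$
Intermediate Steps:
$J{\left(R \right)} = \frac{1}{2 R}$
$\frac{1885261 + 729112}{J{\left(K{\left(20 \right)} \right)} + x{\left(1787 \right)}} = \frac{1885261 + 729112}{\frac{1}{2 \cdot 20} + 1787} = \frac{2614373}{\frac{1}{2} \cdot \frac{1}{20} + 1787} = \frac{2614373}{\frac{1}{40} + 1787} = \frac{2614373}{\frac{71481}{40}} = 2614373 \cdot \frac{40}{71481} = \frac{104574920}{71481}$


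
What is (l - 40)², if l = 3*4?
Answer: 784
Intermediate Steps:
l = 12
(l - 40)² = (12 - 40)² = (-28)² = 784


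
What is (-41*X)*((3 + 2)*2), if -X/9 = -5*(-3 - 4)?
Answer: 129150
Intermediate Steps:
X = -315 (X = -(-45)*(-3 - 4) = -(-45)*(-7) = -9*35 = -315)
(-41*X)*((3 + 2)*2) = (-41*(-315))*((3 + 2)*2) = 12915*(5*2) = 12915*10 = 129150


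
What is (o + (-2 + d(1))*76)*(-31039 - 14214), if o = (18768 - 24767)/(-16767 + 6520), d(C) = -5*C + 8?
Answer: -35513242063/10247 ≈ -3.4657e+6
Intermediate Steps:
d(C) = 8 - 5*C
o = 5999/10247 (o = -5999/(-10247) = -5999*(-1/10247) = 5999/10247 ≈ 0.58544)
(o + (-2 + d(1))*76)*(-31039 - 14214) = (5999/10247 + (-2 + (8 - 5*1))*76)*(-31039 - 14214) = (5999/10247 + (-2 + (8 - 5))*76)*(-45253) = (5999/10247 + (-2 + 3)*76)*(-45253) = (5999/10247 + 1*76)*(-45253) = (5999/10247 + 76)*(-45253) = (784771/10247)*(-45253) = -35513242063/10247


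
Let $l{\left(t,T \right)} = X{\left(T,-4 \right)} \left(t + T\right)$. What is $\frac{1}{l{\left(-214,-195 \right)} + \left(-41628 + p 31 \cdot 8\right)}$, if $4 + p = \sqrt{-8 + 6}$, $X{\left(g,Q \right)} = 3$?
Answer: $- \frac{43847}{1922682417} - \frac{248 i \sqrt{2}}{1922682417} \approx -2.2805 \cdot 10^{-5} - 1.8241 \cdot 10^{-7} i$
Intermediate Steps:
$p = -4 + i \sqrt{2}$ ($p = -4 + \sqrt{-8 + 6} = -4 + \sqrt{-2} = -4 + i \sqrt{2} \approx -4.0 + 1.4142 i$)
$l{\left(t,T \right)} = 3 T + 3 t$ ($l{\left(t,T \right)} = 3 \left(t + T\right) = 3 \left(T + t\right) = 3 T + 3 t$)
$\frac{1}{l{\left(-214,-195 \right)} + \left(-41628 + p 31 \cdot 8\right)} = \frac{1}{\left(3 \left(-195\right) + 3 \left(-214\right)\right) - \left(41628 - \left(-4 + i \sqrt{2}\right) 31 \cdot 8\right)} = \frac{1}{\left(-585 - 642\right) - \left(41628 - \left(-124 + 31 i \sqrt{2}\right) 8\right)} = \frac{1}{-1227 - \left(42620 - 248 i \sqrt{2}\right)} = \frac{1}{-43847 + 248 i \sqrt{2}}$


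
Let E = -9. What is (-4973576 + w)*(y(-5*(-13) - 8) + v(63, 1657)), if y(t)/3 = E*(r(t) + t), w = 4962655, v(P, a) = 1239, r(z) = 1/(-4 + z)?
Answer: 173938767/53 ≈ 3.2819e+6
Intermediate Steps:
y(t) = -27*t - 27/(-4 + t) (y(t) = 3*(-9*(1/(-4 + t) + t)) = 3*(-9*(t + 1/(-4 + t))) = 3*(-9*t - 9/(-4 + t)) = -27*t - 27/(-4 + t))
(-4973576 + w)*(y(-5*(-13) - 8) + v(63, 1657)) = (-4973576 + 4962655)*(27*(-1 - (-5*(-13) - 8)*(-4 + (-5*(-13) - 8)))/(-4 + (-5*(-13) - 8)) + 1239) = -10921*(27*(-1 - (65 - 8)*(-4 + (65 - 8)))/(-4 + (65 - 8)) + 1239) = -10921*(27*(-1 - 1*57*(-4 + 57))/(-4 + 57) + 1239) = -10921*(27*(-1 - 1*57*53)/53 + 1239) = -10921*(27*(1/53)*(-1 - 3021) + 1239) = -10921*(27*(1/53)*(-3022) + 1239) = -10921*(-81594/53 + 1239) = -10921*(-15927/53) = 173938767/53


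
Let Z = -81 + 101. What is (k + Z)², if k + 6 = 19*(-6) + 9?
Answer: 8281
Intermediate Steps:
Z = 20
k = -111 (k = -6 + (19*(-6) + 9) = -6 + (-114 + 9) = -6 - 105 = -111)
(k + Z)² = (-111 + 20)² = (-91)² = 8281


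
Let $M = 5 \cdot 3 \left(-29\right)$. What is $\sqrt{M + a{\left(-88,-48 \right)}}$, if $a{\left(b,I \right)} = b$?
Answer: $i \sqrt{523} \approx 22.869 i$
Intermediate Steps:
$M = -435$ ($M = 15 \left(-29\right) = -435$)
$\sqrt{M + a{\left(-88,-48 \right)}} = \sqrt{-435 - 88} = \sqrt{-523} = i \sqrt{523}$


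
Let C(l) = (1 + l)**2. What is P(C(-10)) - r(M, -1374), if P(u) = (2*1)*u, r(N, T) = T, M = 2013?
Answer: 1536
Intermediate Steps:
P(u) = 2*u
P(C(-10)) - r(M, -1374) = 2*(1 - 10)**2 - 1*(-1374) = 2*(-9)**2 + 1374 = 2*81 + 1374 = 162 + 1374 = 1536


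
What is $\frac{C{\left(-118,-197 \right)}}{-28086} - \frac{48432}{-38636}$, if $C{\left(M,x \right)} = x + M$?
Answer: $\frac{114369291}{90427558} \approx 1.2648$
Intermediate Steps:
$C{\left(M,x \right)} = M + x$
$\frac{C{\left(-118,-197 \right)}}{-28086} - \frac{48432}{-38636} = \frac{-118 - 197}{-28086} - \frac{48432}{-38636} = \left(-315\right) \left(- \frac{1}{28086}\right) - - \frac{12108}{9659} = \frac{105}{9362} + \frac{12108}{9659} = \frac{114369291}{90427558}$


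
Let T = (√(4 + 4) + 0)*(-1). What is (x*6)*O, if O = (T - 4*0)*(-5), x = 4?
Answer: 240*√2 ≈ 339.41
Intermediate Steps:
T = -2*√2 (T = (√8 + 0)*(-1) = (2*√2 + 0)*(-1) = (2*√2)*(-1) = -2*√2 ≈ -2.8284)
O = 10*√2 (O = (-2*√2 - 4*0)*(-5) = (-2*√2 + 0)*(-5) = -2*√2*(-5) = 10*√2 ≈ 14.142)
(x*6)*O = (4*6)*(10*√2) = 24*(10*√2) = 240*√2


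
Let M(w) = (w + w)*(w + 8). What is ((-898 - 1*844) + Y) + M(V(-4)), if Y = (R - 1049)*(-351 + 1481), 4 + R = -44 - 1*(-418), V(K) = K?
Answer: -769044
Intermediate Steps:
M(w) = 2*w*(8 + w) (M(w) = (2*w)*(8 + w) = 2*w*(8 + w))
R = 370 (R = -4 + (-44 - 1*(-418)) = -4 + (-44 + 418) = -4 + 374 = 370)
Y = -767270 (Y = (370 - 1049)*(-351 + 1481) = -679*1130 = -767270)
((-898 - 1*844) + Y) + M(V(-4)) = ((-898 - 1*844) - 767270) + 2*(-4)*(8 - 4) = ((-898 - 844) - 767270) + 2*(-4)*4 = (-1742 - 767270) - 32 = -769012 - 32 = -769044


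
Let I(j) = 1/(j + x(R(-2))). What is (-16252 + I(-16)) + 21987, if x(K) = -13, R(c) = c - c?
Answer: 166314/29 ≈ 5735.0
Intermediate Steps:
R(c) = 0
I(j) = 1/(-13 + j) (I(j) = 1/(j - 13) = 1/(-13 + j))
(-16252 + I(-16)) + 21987 = (-16252 + 1/(-13 - 16)) + 21987 = (-16252 + 1/(-29)) + 21987 = (-16252 - 1/29) + 21987 = -471309/29 + 21987 = 166314/29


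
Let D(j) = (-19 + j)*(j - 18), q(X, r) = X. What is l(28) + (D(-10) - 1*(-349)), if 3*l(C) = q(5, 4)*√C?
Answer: 1161 + 10*√7/3 ≈ 1169.8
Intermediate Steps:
D(j) = (-19 + j)*(-18 + j)
l(C) = 5*√C/3 (l(C) = (5*√C)/3 = 5*√C/3)
l(28) + (D(-10) - 1*(-349)) = 5*√28/3 + ((342 + (-10)² - 37*(-10)) - 1*(-349)) = 5*(2*√7)/3 + ((342 + 100 + 370) + 349) = 10*√7/3 + (812 + 349) = 10*√7/3 + 1161 = 1161 + 10*√7/3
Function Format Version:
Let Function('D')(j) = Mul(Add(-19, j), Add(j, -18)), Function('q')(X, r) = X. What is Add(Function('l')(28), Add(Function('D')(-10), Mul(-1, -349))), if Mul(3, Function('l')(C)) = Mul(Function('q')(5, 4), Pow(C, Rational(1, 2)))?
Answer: Add(1161, Mul(Rational(10, 3), Pow(7, Rational(1, 2)))) ≈ 1169.8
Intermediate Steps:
Function('D')(j) = Mul(Add(-19, j), Add(-18, j))
Function('l')(C) = Mul(Rational(5, 3), Pow(C, Rational(1, 2))) (Function('l')(C) = Mul(Rational(1, 3), Mul(5, Pow(C, Rational(1, 2)))) = Mul(Rational(5, 3), Pow(C, Rational(1, 2))))
Add(Function('l')(28), Add(Function('D')(-10), Mul(-1, -349))) = Add(Mul(Rational(5, 3), Pow(28, Rational(1, 2))), Add(Add(342, Pow(-10, 2), Mul(-37, -10)), Mul(-1, -349))) = Add(Mul(Rational(5, 3), Mul(2, Pow(7, Rational(1, 2)))), Add(Add(342, 100, 370), 349)) = Add(Mul(Rational(10, 3), Pow(7, Rational(1, 2))), Add(812, 349)) = Add(Mul(Rational(10, 3), Pow(7, Rational(1, 2))), 1161) = Add(1161, Mul(Rational(10, 3), Pow(7, Rational(1, 2))))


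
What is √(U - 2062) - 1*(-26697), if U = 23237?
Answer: 26697 + 55*√7 ≈ 26843.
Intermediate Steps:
√(U - 2062) - 1*(-26697) = √(23237 - 2062) - 1*(-26697) = √21175 + 26697 = 55*√7 + 26697 = 26697 + 55*√7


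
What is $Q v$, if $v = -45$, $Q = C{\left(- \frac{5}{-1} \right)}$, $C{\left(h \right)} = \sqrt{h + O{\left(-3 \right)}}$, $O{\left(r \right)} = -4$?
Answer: $-45$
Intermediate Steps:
$C{\left(h \right)} = \sqrt{-4 + h}$ ($C{\left(h \right)} = \sqrt{h - 4} = \sqrt{-4 + h}$)
$Q = 1$ ($Q = \sqrt{-4 - \frac{5}{-1}} = \sqrt{-4 - -5} = \sqrt{-4 + 5} = \sqrt{1} = 1$)
$Q v = 1 \left(-45\right) = -45$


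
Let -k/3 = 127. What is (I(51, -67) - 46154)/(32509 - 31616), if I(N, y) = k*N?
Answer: -65585/893 ≈ -73.443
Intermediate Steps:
k = -381 (k = -3*127 = -381)
I(N, y) = -381*N
(I(51, -67) - 46154)/(32509 - 31616) = (-381*51 - 46154)/(32509 - 31616) = (-19431 - 46154)/893 = -65585*1/893 = -65585/893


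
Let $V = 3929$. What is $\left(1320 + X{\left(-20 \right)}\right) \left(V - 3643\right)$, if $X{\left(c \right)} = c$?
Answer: $371800$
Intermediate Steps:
$\left(1320 + X{\left(-20 \right)}\right) \left(V - 3643\right) = \left(1320 - 20\right) \left(3929 - 3643\right) = 1300 \cdot 286 = 371800$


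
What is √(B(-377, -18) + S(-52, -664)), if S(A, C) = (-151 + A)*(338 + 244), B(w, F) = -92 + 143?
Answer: I*√118095 ≈ 343.65*I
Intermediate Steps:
B(w, F) = 51
S(A, C) = -87882 + 582*A (S(A, C) = (-151 + A)*582 = -87882 + 582*A)
√(B(-377, -18) + S(-52, -664)) = √(51 + (-87882 + 582*(-52))) = √(51 + (-87882 - 30264)) = √(51 - 118146) = √(-118095) = I*√118095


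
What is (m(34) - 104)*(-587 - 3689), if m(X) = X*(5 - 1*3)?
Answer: 153936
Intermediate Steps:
m(X) = 2*X (m(X) = X*(5 - 3) = X*2 = 2*X)
(m(34) - 104)*(-587 - 3689) = (2*34 - 104)*(-587 - 3689) = (68 - 104)*(-4276) = -36*(-4276) = 153936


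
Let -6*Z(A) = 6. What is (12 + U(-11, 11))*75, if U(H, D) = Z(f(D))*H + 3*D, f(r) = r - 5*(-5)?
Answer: 4200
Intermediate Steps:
f(r) = 25 + r (f(r) = r + 25 = 25 + r)
Z(A) = -1 (Z(A) = -⅙*6 = -1)
U(H, D) = -H + 3*D
(12 + U(-11, 11))*75 = (12 + (-1*(-11) + 3*11))*75 = (12 + (11 + 33))*75 = (12 + 44)*75 = 56*75 = 4200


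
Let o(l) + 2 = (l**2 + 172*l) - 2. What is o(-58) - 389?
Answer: -7005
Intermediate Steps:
o(l) = -4 + l**2 + 172*l (o(l) = -2 + ((l**2 + 172*l) - 2) = -2 + (-2 + l**2 + 172*l) = -4 + l**2 + 172*l)
o(-58) - 389 = (-4 + (-58)**2 + 172*(-58)) - 389 = (-4 + 3364 - 9976) - 389 = -6616 - 389 = -7005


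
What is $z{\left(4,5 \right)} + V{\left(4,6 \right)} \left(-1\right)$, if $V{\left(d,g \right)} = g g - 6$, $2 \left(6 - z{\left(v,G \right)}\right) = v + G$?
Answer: $- \frac{57}{2} \approx -28.5$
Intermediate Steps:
$z{\left(v,G \right)} = 6 - \frac{G}{2} - \frac{v}{2}$ ($z{\left(v,G \right)} = 6 - \frac{v + G}{2} = 6 - \frac{G + v}{2} = 6 - \left(\frac{G}{2} + \frac{v}{2}\right) = 6 - \frac{G}{2} - \frac{v}{2}$)
$V{\left(d,g \right)} = -6 + g^{2}$ ($V{\left(d,g \right)} = g^{2} - 6 = -6 + g^{2}$)
$z{\left(4,5 \right)} + V{\left(4,6 \right)} \left(-1\right) = \left(6 - \frac{5}{2} - 2\right) + \left(-6 + 6^{2}\right) \left(-1\right) = \left(6 - \frac{5}{2} - 2\right) + \left(-6 + 36\right) \left(-1\right) = \frac{3}{2} + 30 \left(-1\right) = \frac{3}{2} - 30 = - \frac{57}{2}$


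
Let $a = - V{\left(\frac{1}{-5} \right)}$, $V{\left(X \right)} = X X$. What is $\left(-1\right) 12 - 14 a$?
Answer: $- \frac{286}{25} \approx -11.44$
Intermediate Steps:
$V{\left(X \right)} = X^{2}$
$a = - \frac{1}{25}$ ($a = - \left(\frac{1}{-5}\right)^{2} = - \left(- \frac{1}{5}\right)^{2} = \left(-1\right) \frac{1}{25} = - \frac{1}{25} \approx -0.04$)
$\left(-1\right) 12 - 14 a = \left(-1\right) 12 - - \frac{14}{25} = -12 + \frac{14}{25} = - \frac{286}{25}$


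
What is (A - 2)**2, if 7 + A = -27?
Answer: 1296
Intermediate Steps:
A = -34 (A = -7 - 27 = -34)
(A - 2)**2 = (-34 - 2)**2 = (-36)**2 = 1296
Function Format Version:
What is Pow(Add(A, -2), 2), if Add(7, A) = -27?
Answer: 1296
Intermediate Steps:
A = -34 (A = Add(-7, -27) = -34)
Pow(Add(A, -2), 2) = Pow(Add(-34, -2), 2) = Pow(-36, 2) = 1296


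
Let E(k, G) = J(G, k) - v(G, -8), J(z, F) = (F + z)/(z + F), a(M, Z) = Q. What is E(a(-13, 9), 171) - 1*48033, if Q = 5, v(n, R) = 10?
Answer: -48042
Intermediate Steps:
a(M, Z) = 5
J(z, F) = 1 (J(z, F) = (F + z)/(F + z) = 1)
E(k, G) = -9 (E(k, G) = 1 - 1*10 = 1 - 10 = -9)
E(a(-13, 9), 171) - 1*48033 = -9 - 1*48033 = -9 - 48033 = -48042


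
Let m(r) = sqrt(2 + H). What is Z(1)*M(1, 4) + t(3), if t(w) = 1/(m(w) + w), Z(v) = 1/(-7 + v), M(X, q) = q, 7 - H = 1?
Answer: 7/3 - 2*sqrt(2) ≈ -0.49509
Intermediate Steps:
H = 6 (H = 7 - 1*1 = 7 - 1 = 6)
m(r) = 2*sqrt(2) (m(r) = sqrt(2 + 6) = sqrt(8) = 2*sqrt(2))
t(w) = 1/(w + 2*sqrt(2)) (t(w) = 1/(2*sqrt(2) + w) = 1/(w + 2*sqrt(2)))
Z(1)*M(1, 4) + t(3) = 4/(-7 + 1) + 1/(3 + 2*sqrt(2)) = 4/(-6) + 1/(3 + 2*sqrt(2)) = -1/6*4 + 1/(3 + 2*sqrt(2)) = -2/3 + 1/(3 + 2*sqrt(2))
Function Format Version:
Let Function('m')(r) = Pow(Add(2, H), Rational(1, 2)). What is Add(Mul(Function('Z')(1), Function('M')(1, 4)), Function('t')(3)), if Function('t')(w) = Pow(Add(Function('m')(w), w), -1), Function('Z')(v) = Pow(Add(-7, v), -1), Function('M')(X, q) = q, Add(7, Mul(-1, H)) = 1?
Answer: Add(Rational(7, 3), Mul(-2, Pow(2, Rational(1, 2)))) ≈ -0.49509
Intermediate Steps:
H = 6 (H = Add(7, Mul(-1, 1)) = Add(7, -1) = 6)
Function('m')(r) = Mul(2, Pow(2, Rational(1, 2))) (Function('m')(r) = Pow(Add(2, 6), Rational(1, 2)) = Pow(8, Rational(1, 2)) = Mul(2, Pow(2, Rational(1, 2))))
Function('t')(w) = Pow(Add(w, Mul(2, Pow(2, Rational(1, 2)))), -1) (Function('t')(w) = Pow(Add(Mul(2, Pow(2, Rational(1, 2))), w), -1) = Pow(Add(w, Mul(2, Pow(2, Rational(1, 2)))), -1))
Add(Mul(Function('Z')(1), Function('M')(1, 4)), Function('t')(3)) = Add(Mul(Pow(Add(-7, 1), -1), 4), Pow(Add(3, Mul(2, Pow(2, Rational(1, 2)))), -1)) = Add(Mul(Pow(-6, -1), 4), Pow(Add(3, Mul(2, Pow(2, Rational(1, 2)))), -1)) = Add(Mul(Rational(-1, 6), 4), Pow(Add(3, Mul(2, Pow(2, Rational(1, 2)))), -1)) = Add(Rational(-2, 3), Pow(Add(3, Mul(2, Pow(2, Rational(1, 2)))), -1))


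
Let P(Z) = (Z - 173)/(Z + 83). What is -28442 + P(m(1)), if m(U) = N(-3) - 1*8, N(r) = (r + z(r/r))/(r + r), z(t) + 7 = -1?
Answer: -13112837/461 ≈ -28444.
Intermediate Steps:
z(t) = -8 (z(t) = -7 - 1 = -8)
N(r) = (-8 + r)/(2*r) (N(r) = (r - 8)/(r + r) = (-8 + r)/((2*r)) = (-8 + r)*(1/(2*r)) = (-8 + r)/(2*r))
m(U) = -37/6 (m(U) = (1/2)*(-8 - 3)/(-3) - 1*8 = (1/2)*(-1/3)*(-11) - 8 = 11/6 - 8 = -37/6)
P(Z) = (-173 + Z)/(83 + Z)
-28442 + P(m(1)) = -28442 + (-173 - 37/6)/(83 - 37/6) = -28442 - 1075/6/(461/6) = -28442 + (6/461)*(-1075/6) = -28442 - 1075/461 = -13112837/461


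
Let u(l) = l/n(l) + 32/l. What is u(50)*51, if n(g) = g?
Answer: 2091/25 ≈ 83.640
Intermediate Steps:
u(l) = 1 + 32/l (u(l) = l/l + 32/l = 1 + 32/l)
u(50)*51 = ((32 + 50)/50)*51 = ((1/50)*82)*51 = (41/25)*51 = 2091/25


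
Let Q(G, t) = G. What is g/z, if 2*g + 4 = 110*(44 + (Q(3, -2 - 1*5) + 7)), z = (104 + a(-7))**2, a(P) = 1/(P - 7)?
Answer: 581728/2117025 ≈ 0.27479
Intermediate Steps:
a(P) = 1/(-7 + P)
z = 2117025/196 (z = (104 + 1/(-7 - 7))**2 = (104 + 1/(-14))**2 = (104 - 1/14)**2 = (1455/14)**2 = 2117025/196 ≈ 10801.)
g = 2968 (g = -2 + (110*(44 + (3 + 7)))/2 = -2 + (110*(44 + 10))/2 = -2 + (110*54)/2 = -2 + (1/2)*5940 = -2 + 2970 = 2968)
g/z = 2968/(2117025/196) = 2968*(196/2117025) = 581728/2117025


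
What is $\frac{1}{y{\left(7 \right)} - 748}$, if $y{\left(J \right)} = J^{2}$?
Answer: $- \frac{1}{699} \approx -0.0014306$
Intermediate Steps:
$\frac{1}{y{\left(7 \right)} - 748} = \frac{1}{7^{2} - 748} = \frac{1}{49 - 748} = \frac{1}{-699} = - \frac{1}{699}$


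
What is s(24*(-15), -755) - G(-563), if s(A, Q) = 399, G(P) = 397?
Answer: 2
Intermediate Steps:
s(24*(-15), -755) - G(-563) = 399 - 1*397 = 399 - 397 = 2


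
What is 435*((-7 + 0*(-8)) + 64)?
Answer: 24795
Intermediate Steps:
435*((-7 + 0*(-8)) + 64) = 435*((-7 + 0) + 64) = 435*(-7 + 64) = 435*57 = 24795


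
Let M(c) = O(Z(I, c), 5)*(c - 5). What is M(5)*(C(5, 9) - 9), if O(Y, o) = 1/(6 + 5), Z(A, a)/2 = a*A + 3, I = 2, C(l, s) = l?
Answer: 0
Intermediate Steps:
Z(A, a) = 6 + 2*A*a (Z(A, a) = 2*(a*A + 3) = 2*(A*a + 3) = 2*(3 + A*a) = 6 + 2*A*a)
O(Y, o) = 1/11
M(c) = -5/11 + c/11 (M(c) = (c - 5)/11 = (-5 + c)/11 = -5/11 + c/11)
M(5)*(C(5, 9) - 9) = (-5/11 + (1/11)*5)*(5 - 9) = (-5/11 + 5/11)*(-4) = 0*(-4) = 0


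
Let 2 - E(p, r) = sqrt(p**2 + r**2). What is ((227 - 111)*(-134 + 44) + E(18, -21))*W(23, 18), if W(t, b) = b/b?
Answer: -10438 - 3*sqrt(85) ≈ -10466.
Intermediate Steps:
W(t, b) = 1
E(p, r) = 2 - sqrt(p**2 + r**2)
((227 - 111)*(-134 + 44) + E(18, -21))*W(23, 18) = ((227 - 111)*(-134 + 44) + (2 - sqrt(18**2 + (-21)**2)))*1 = (116*(-90) + (2 - sqrt(324 + 441)))*1 = (-10440 + (2 - sqrt(765)))*1 = (-10440 + (2 - 3*sqrt(85)))*1 = (-10438 - 3*sqrt(85))*1 = -10438 - 3*sqrt(85)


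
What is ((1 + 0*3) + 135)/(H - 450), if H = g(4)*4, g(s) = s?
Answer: -68/217 ≈ -0.31336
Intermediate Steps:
H = 16 (H = 4*4 = 16)
((1 + 0*3) + 135)/(H - 450) = ((1 + 0*3) + 135)/(16 - 450) = ((1 + 0) + 135)/(-434) = (1 + 135)*(-1/434) = 136*(-1/434) = -68/217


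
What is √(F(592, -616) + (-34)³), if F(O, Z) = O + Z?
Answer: 4*I*√2458 ≈ 198.31*I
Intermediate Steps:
√(F(592, -616) + (-34)³) = √((592 - 616) + (-34)³) = √(-24 - 39304) = √(-39328) = 4*I*√2458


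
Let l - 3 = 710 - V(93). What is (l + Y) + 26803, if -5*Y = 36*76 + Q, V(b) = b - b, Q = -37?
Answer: 134881/5 ≈ 26976.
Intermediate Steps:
V(b) = 0
Y = -2699/5 (Y = -(36*76 - 37)/5 = -(2736 - 37)/5 = -1/5*2699 = -2699/5 ≈ -539.80)
l = 713 (l = 3 + (710 - 1*0) = 3 + (710 + 0) = 3 + 710 = 713)
(l + Y) + 26803 = (713 - 2699/5) + 26803 = 866/5 + 26803 = 134881/5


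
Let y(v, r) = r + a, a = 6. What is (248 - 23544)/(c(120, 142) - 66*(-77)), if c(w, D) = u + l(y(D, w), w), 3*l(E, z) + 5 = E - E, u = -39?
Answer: -17472/3781 ≈ -4.6210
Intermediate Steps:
y(v, r) = 6 + r (y(v, r) = r + 6 = 6 + r)
l(E, z) = -5/3 (l(E, z) = -5/3 + (E - E)/3 = -5/3 + (1/3)*0 = -5/3 + 0 = -5/3)
c(w, D) = -122/3 (c(w, D) = -39 - 5/3 = -122/3)
(248 - 23544)/(c(120, 142) - 66*(-77)) = (248 - 23544)/(-122/3 - 66*(-77)) = -23296/(-122/3 + 5082) = -23296/15124/3 = -23296*3/15124 = -17472/3781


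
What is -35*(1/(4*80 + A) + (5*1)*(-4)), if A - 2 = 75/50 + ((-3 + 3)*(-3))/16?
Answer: 452830/647 ≈ 699.89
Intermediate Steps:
A = 7/2 (A = 2 + (75/50 + ((-3 + 3)*(-3))/16) = 2 + (75*(1/50) + (0*(-3))*(1/16)) = 2 + (3/2 + 0*(1/16)) = 2 + (3/2 + 0) = 2 + 3/2 = 7/2 ≈ 3.5000)
-35*(1/(4*80 + A) + (5*1)*(-4)) = -35*(1/(4*80 + 7/2) + (5*1)*(-4)) = -35*(1/(320 + 7/2) + 5*(-4)) = -35*(1/(647/2) - 20) = -35*(2/647 - 20) = -35*(-12938/647) = 452830/647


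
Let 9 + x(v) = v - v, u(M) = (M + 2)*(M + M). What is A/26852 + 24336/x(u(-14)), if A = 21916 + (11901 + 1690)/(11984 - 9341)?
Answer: -27406356995/10138548 ≈ -2703.2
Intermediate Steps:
u(M) = 2*M*(2 + M) (u(M) = (2 + M)*(2*M) = 2*M*(2 + M))
x(v) = -9 (x(v) = -9 + (v - v) = -9 + 0 = -9)
A = 57937579/2643 (A = 21916 + 13591/2643 = 57937579/2643 ≈ 21921.)
A/26852 + 24336/x(u(-14)) = (57937579/2643)/26852 + 24336/(-9) = (57937579/2643)*(1/26852) + 24336*(-⅑) = 8276797/10138548 - 2704 = -27406356995/10138548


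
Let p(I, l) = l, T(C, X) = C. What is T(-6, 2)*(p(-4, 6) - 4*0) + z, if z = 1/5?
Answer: -179/5 ≈ -35.800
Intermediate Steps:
z = ⅕ ≈ 0.20000
T(-6, 2)*(p(-4, 6) - 4*0) + z = -6*(6 - 4*0) + ⅕ = -6*(6 + 0) + ⅕ = -6*6 + ⅕ = -36 + ⅕ = -179/5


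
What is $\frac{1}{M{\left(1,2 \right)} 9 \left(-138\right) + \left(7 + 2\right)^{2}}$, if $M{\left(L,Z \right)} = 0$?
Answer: $\frac{1}{81} \approx 0.012346$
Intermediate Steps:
$\frac{1}{M{\left(1,2 \right)} 9 \left(-138\right) + \left(7 + 2\right)^{2}} = \frac{1}{0 \cdot 9 \left(-138\right) + \left(7 + 2\right)^{2}} = \frac{1}{0 \left(-138\right) + 9^{2}} = \frac{1}{0 + 81} = \frac{1}{81}$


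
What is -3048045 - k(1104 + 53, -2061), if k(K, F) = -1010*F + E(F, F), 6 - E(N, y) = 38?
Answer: -5129623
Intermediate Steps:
E(N, y) = -32 (E(N, y) = 6 - 1*38 = 6 - 38 = -32)
k(K, F) = -32 - 1010*F (k(K, F) = -1010*F - 32 = -32 - 1010*F)
-3048045 - k(1104 + 53, -2061) = -3048045 - (-32 - 1010*(-2061)) = -3048045 - (-32 + 2081610) = -3048045 - 1*2081578 = -3048045 - 2081578 = -5129623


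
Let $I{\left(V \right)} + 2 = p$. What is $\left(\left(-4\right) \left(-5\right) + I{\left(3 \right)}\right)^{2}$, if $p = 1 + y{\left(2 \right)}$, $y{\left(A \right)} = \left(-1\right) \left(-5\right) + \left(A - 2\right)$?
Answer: $576$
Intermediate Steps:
$y{\left(A \right)} = 3 + A$ ($y{\left(A \right)} = 5 + \left(A - 2\right) = 5 + \left(-2 + A\right) = 3 + A$)
$p = 6$ ($p = 1 + \left(3 + 2\right) = 1 + 5 = 6$)
$I{\left(V \right)} = 4$ ($I{\left(V \right)} = -2 + 6 = 4$)
$\left(\left(-4\right) \left(-5\right) + I{\left(3 \right)}\right)^{2} = \left(\left(-4\right) \left(-5\right) + 4\right)^{2} = \left(20 + 4\right)^{2} = 24^{2} = 576$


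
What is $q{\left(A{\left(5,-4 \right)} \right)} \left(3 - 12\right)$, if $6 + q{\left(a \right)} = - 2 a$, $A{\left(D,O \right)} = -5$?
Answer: $-36$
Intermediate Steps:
$q{\left(a \right)} = -6 - 2 a$
$q{\left(A{\left(5,-4 \right)} \right)} \left(3 - 12\right) = \left(-6 - -10\right) \left(3 - 12\right) = \left(-6 + 10\right) \left(-9\right) = 4 \left(-9\right) = -36$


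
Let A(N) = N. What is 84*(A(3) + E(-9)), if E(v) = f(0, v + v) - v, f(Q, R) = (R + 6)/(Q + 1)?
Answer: 0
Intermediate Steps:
f(Q, R) = (6 + R)/(1 + Q)
E(v) = 6 + v (E(v) = (6 + (v + v))/(1 + 0) - v = (6 + 2*v)/1 - v = 1*(6 + 2*v) - v = (6 + 2*v) - v = 6 + v)
84*(A(3) + E(-9)) = 84*(3 + (6 - 9)) = 84*(3 - 3) = 84*0 = 0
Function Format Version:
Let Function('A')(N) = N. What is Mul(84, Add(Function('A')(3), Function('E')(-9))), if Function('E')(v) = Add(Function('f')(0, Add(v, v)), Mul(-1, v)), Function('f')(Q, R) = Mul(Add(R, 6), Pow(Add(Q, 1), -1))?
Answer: 0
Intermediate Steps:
Function('f')(Q, R) = Mul(Pow(Add(1, Q), -1), Add(6, R)) (Function('f')(Q, R) = Mul(Add(6, R), Pow(Add(1, Q), -1)) = Mul(Pow(Add(1, Q), -1), Add(6, R)))
Function('E')(v) = Add(6, v) (Function('E')(v) = Add(Mul(Pow(Add(1, 0), -1), Add(6, Add(v, v))), Mul(-1, v)) = Add(Mul(Pow(1, -1), Add(6, Mul(2, v))), Mul(-1, v)) = Add(Mul(1, Add(6, Mul(2, v))), Mul(-1, v)) = Add(Add(6, Mul(2, v)), Mul(-1, v)) = Add(6, v))
Mul(84, Add(Function('A')(3), Function('E')(-9))) = Mul(84, Add(3, Add(6, -9))) = Mul(84, Add(3, -3)) = Mul(84, 0) = 0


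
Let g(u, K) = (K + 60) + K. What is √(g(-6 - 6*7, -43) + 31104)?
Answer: √31078 ≈ 176.29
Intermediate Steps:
g(u, K) = 60 + 2*K (g(u, K) = (60 + K) + K = 60 + 2*K)
√(g(-6 - 6*7, -43) + 31104) = √((60 + 2*(-43)) + 31104) = √((60 - 86) + 31104) = √(-26 + 31104) = √31078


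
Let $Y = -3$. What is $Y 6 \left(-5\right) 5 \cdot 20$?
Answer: $9000$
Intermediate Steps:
$Y 6 \left(-5\right) 5 \cdot 20 = - 3 \cdot 6 \left(-5\right) 5 \cdot 20 = - 3 \left(\left(-30\right) 5\right) 20 = \left(-3\right) \left(-150\right) 20 = 450 \cdot 20 = 9000$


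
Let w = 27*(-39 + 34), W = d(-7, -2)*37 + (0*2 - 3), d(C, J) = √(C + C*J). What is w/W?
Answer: -405/9574 - 4995*√7/9574 ≈ -1.4227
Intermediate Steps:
W = -3 + 37*√7 (W = √(-7*(1 - 2))*37 + (0*2 - 3) = √(-7*(-1))*37 + (0 - 3) = √7*37 - 3 = 37*√7 - 3 = -3 + 37*√7 ≈ 94.893)
w = -135 (w = 27*(-5) = -135)
w/W = -135/(-3 + 37*√7)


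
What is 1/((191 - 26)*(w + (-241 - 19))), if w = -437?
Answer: -1/115005 ≈ -8.6953e-6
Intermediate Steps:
1/((191 - 26)*(w + (-241 - 19))) = 1/((191 - 26)*(-437 + (-241 - 19))) = 1/(165*(-437 - 260)) = 1/(165*(-697)) = 1/(-115005) = -1/115005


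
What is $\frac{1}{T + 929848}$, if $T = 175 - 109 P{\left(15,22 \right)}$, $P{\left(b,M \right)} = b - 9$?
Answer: $\frac{1}{929369} \approx 1.076 \cdot 10^{-6}$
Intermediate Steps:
$P{\left(b,M \right)} = -9 + b$ ($P{\left(b,M \right)} = b - 9 = -9 + b$)
$T = -479$ ($T = 175 - 109 \left(-9 + 15\right) = 175 - 654 = -479$)
$\frac{1}{T + 929848} = \frac{1}{-479 + 929848} = \frac{1}{929369}$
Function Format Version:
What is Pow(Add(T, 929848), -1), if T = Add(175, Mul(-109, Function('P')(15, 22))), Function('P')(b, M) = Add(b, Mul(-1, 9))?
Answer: Rational(1, 929369) ≈ 1.0760e-6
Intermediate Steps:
Function('P')(b, M) = Add(-9, b) (Function('P')(b, M) = Add(b, -9) = Add(-9, b))
T = -479 (T = Add(175, Mul(-109, Add(-9, 15))) = Add(175, Mul(-109, 6)) = Add(175, -654) = -479)
Pow(Add(T, 929848), -1) = Pow(Add(-479, 929848), -1) = Pow(929369, -1) = Rational(1, 929369)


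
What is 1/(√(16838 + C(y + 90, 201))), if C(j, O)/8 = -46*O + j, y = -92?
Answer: -I*√57146/57146 ≈ -0.0041832*I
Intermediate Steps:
C(j, O) = -368*O + 8*j (C(j, O) = 8*(-46*O + j) = 8*(j - 46*O) = -368*O + 8*j)
1/(√(16838 + C(y + 90, 201))) = 1/(√(16838 + (-368*201 + 8*(-92 + 90)))) = 1/(√(16838 + (-73968 + 8*(-2)))) = 1/(√(16838 + (-73968 - 16))) = 1/(√(16838 - 73984)) = 1/(√(-57146)) = 1/(I*√57146) = -I*√57146/57146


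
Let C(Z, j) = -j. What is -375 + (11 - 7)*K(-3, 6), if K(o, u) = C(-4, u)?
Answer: -399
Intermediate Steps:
K(o, u) = -u
-375 + (11 - 7)*K(-3, 6) = -375 + (11 - 7)*(-1*6) = -375 + 4*(-6) = -375 - 24 = -399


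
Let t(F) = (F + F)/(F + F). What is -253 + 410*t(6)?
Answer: 157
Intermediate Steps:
t(F) = 1 (t(F) = (2*F)/((2*F)) = (2*F)*(1/(2*F)) = 1)
-253 + 410*t(6) = -253 + 410*1 = -253 + 410 = 157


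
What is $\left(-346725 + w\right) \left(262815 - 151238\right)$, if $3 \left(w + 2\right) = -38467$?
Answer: $- \frac{120352307896}{3} \approx -4.0117 \cdot 10^{10}$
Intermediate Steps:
$w = - \frac{38473}{3}$ ($w = -2 + \frac{1}{3} \left(-38467\right) = -2 - \frac{38467}{3} = - \frac{38473}{3} \approx -12824.0$)
$\left(-346725 + w\right) \left(262815 - 151238\right) = \left(-346725 - \frac{38473}{3}\right) \left(262815 - 151238\right) = \left(- \frac{1078648}{3}\right) 111577 = - \frac{120352307896}{3}$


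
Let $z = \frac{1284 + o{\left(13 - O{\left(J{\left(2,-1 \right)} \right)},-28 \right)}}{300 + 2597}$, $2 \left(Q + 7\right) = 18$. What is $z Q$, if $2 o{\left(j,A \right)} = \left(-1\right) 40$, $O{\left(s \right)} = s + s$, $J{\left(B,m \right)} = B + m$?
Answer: $\frac{2528}{2897} \approx 0.87263$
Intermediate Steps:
$O{\left(s \right)} = 2 s$
$Q = 2$ ($Q = -7 + \frac{1}{2} \cdot 18 = -7 + 9 = 2$)
$o{\left(j,A \right)} = -20$ ($o{\left(j,A \right)} = \frac{\left(-1\right) 40}{2} = \frac{1}{2} \left(-40\right) = -20$)
$z = \frac{1264}{2897}$ ($z = \frac{1284 - 20}{300 + 2597} = \frac{1264}{2897} \approx 0.43631$)
$z Q = \frac{1264}{2897} \cdot 2 = \frac{2528}{2897}$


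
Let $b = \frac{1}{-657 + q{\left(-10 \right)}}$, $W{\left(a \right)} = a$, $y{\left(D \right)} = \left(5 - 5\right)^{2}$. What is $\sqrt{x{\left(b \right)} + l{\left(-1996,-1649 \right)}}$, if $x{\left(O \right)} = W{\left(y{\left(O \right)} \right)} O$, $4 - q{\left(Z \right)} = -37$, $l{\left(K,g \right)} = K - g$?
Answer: $i \sqrt{347} \approx 18.628 i$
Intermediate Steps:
$y{\left(D \right)} = 0$ ($y{\left(D \right)} = 0^{2} = 0$)
$q{\left(Z \right)} = 41$ ($q{\left(Z \right)} = 4 - -37 = 4 + 37 = 41$)
$b = - \frac{1}{616}$ ($b = \frac{1}{-657 + 41} = \frac{1}{-616} = - \frac{1}{616} \approx -0.0016234$)
$x{\left(O \right)} = 0$ ($x{\left(O \right)} = 0 O = 0$)
$\sqrt{x{\left(b \right)} + l{\left(-1996,-1649 \right)}} = \sqrt{0 - 347} = \sqrt{-347} = i \sqrt{347}$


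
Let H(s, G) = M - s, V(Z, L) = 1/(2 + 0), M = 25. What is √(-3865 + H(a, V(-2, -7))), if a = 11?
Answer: I*√3851 ≈ 62.056*I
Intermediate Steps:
V(Z, L) = ½ (V(Z, L) = 1/2 = ½)
H(s, G) = 25 - s
√(-3865 + H(a, V(-2, -7))) = √(-3865 + (25 - 1*11)) = √(-3865 + (25 - 11)) = √(-3865 + 14) = √(-3851) = I*√3851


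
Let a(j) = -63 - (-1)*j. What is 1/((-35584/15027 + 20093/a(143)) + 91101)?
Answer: 1202160/109817068951 ≈ 1.0947e-5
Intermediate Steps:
a(j) = -63 + j
1/((-35584/15027 + 20093/a(143)) + 91101) = 1/((-35584/15027 + 20093/(-63 + 143)) + 91101) = 1/((-35584*1/15027 + 20093/80) + 91101) = 1/((-35584/15027 + 20093*(1/80)) + 91101) = 1/((-35584/15027 + 20093/80) + 91101) = 1/(299090791/1202160 + 91101) = 1/(109817068951/1202160) = 1202160/109817068951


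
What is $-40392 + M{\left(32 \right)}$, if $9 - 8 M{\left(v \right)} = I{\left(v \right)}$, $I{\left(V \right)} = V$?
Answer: $- \frac{323159}{8} \approx -40395.0$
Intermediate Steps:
$M{\left(v \right)} = \frac{9}{8} - \frac{v}{8}$
$-40392 + M{\left(32 \right)} = -40392 + \left(\frac{9}{8} - 4\right) = -40392 - \frac{23}{8} = - \frac{323159}{8}$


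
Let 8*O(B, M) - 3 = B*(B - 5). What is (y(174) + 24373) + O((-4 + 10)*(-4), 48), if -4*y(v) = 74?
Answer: 195535/8 ≈ 24442.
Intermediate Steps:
y(v) = -37/2 (y(v) = -¼*74 = -37/2)
O(B, M) = 3/8 + B*(-5 + B)/8 (O(B, M) = 3/8 + (B*(B - 5))/8 = 3/8 + (B*(-5 + B))/8 = 3/8 + B*(-5 + B)/8)
(y(174) + 24373) + O((-4 + 10)*(-4), 48) = (-37/2 + 24373) + (3/8 - 5*(-4 + 10)*(-4)/8 + ((-4 + 10)*(-4))²/8) = 48709/2 + (3/8 - 15*(-4)/4 + (6*(-4))²/8) = 48709/2 + (3/8 - 5/8*(-24) + (⅛)*(-24)²) = 48709/2 + (3/8 + 15 + (⅛)*576) = 48709/2 + (3/8 + 15 + 72) = 48709/2 + 699/8 = 195535/8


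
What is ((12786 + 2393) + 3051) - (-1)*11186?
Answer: 29416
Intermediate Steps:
((12786 + 2393) + 3051) - (-1)*11186 = (15179 + 3051) - 1*(-11186) = 18230 + 11186 = 29416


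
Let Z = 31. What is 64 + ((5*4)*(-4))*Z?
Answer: -2416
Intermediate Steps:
64 + ((5*4)*(-4))*Z = 64 + ((5*4)*(-4))*31 = 64 + (20*(-4))*31 = 64 - 80*31 = 64 - 2480 = -2416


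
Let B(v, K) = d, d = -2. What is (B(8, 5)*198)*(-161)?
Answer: 63756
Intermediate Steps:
B(v, K) = -2
(B(8, 5)*198)*(-161) = -2*198*(-161) = -396*(-161) = 63756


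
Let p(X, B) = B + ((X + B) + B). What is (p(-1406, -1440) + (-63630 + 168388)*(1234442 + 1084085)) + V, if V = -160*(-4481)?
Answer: 242884962700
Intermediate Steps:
V = 716960
p(X, B) = X + 3*B (p(X, B) = B + ((B + X) + B) = B + (X + 2*B) = X + 3*B)
(p(-1406, -1440) + (-63630 + 168388)*(1234442 + 1084085)) + V = ((-1406 + 3*(-1440)) + (-63630 + 168388)*(1234442 + 1084085)) + 716960 = ((-1406 - 4320) + 104758*2318527) + 716960 = (-5726 + 242884251466) + 716960 = 242884245740 + 716960 = 242884962700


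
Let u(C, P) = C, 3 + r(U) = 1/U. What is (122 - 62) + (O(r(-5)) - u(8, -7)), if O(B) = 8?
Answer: 60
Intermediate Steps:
r(U) = -3 + 1/U
(122 - 62) + (O(r(-5)) - u(8, -7)) = (122 - 62) + (8 - 1*8) = 60 + (8 - 8) = 60 + 0 = 60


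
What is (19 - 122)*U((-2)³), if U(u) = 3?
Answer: -309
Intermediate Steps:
(19 - 122)*U((-2)³) = (19 - 122)*3 = -103*3 = -309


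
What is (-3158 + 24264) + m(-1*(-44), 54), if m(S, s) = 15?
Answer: 21121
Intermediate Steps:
(-3158 + 24264) + m(-1*(-44), 54) = (-3158 + 24264) + 15 = 21106 + 15 = 21121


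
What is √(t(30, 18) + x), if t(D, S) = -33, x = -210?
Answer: 9*I*√3 ≈ 15.588*I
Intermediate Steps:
√(t(30, 18) + x) = √(-33 - 210) = √(-243) = 9*I*√3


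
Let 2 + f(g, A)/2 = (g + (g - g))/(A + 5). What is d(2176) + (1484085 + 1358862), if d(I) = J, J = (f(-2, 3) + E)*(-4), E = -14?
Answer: 2843021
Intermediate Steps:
f(g, A) = -4 + 2*g/(5 + A) (f(g, A) = -4 + 2*((g + (g - g))/(A + 5)) = -4 + 2*((g + 0)/(5 + A)) = -4 + 2*(g/(5 + A)) = -4 + 2*g/(5 + A))
J = 74 (J = (2*(-10 - 2 - 2*3)/(5 + 3) - 14)*(-4) = (2*(-10 - 2 - 6)/8 - 14)*(-4) = (2*(⅛)*(-18) - 14)*(-4) = (-9/2 - 14)*(-4) = -37/2*(-4) = 74)
d(I) = 74
d(2176) + (1484085 + 1358862) = 74 + (1484085 + 1358862) = 74 + 2842947 = 2843021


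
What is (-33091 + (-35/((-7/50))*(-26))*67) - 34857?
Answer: -503448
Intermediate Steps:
(-33091 + (-35/((-7/50))*(-26))*67) - 34857 = (-33091 + (-35/((-7*1/50))*(-26))*67) - 34857 = (-33091 + (-35/(-7/50)*(-26))*67) - 34857 = (-33091 + (-35*(-50/7)*(-26))*67) - 34857 = (-33091 + (250*(-26))*67) - 34857 = (-33091 - 6500*67) - 34857 = (-33091 - 435500) - 34857 = -468591 - 34857 = -503448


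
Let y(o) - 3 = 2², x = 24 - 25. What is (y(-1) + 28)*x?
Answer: -35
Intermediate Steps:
x = -1
y(o) = 7 (y(o) = 3 + 2² = 3 + 4 = 7)
(y(-1) + 28)*x = (7 + 28)*(-1) = 35*(-1) = -35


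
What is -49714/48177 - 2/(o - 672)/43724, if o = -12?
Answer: -519499385/503438136 ≈ -1.0319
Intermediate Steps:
-49714/48177 - 2/(o - 672)/43724 = -49714/48177 - 2/(-12 - 672)/43724 = -49714*1/48177 - 2/(-684)*(1/43724) = -938/909 - 2*(-1/684)*(1/43724) = -938/909 + (1/342)*(1/43724) = -938/909 + 1/14953608 = -519499385/503438136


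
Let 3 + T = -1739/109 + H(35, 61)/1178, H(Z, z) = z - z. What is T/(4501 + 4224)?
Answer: -2066/951025 ≈ -0.0021724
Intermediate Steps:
H(Z, z) = 0
T = -2066/109 (T = -3 + (-1739/109 + 0/1178) = -3 + (-1739*1/109 + 0*(1/1178)) = -3 + (-1739/109 + 0) = -3 - 1739/109 = -2066/109 ≈ -18.954)
T/(4501 + 4224) = -2066/(109*(4501 + 4224)) = -2066/109/8725 = -2066/109*1/8725 = -2066/951025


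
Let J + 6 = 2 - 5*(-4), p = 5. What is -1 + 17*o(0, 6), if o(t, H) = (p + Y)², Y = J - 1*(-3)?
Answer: 9791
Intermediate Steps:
J = 16 (J = -6 + (2 - 5*(-4)) = -6 + (2 + 20) = -6 + 22 = 16)
Y = 19 (Y = 16 - 1*(-3) = 16 + 3 = 19)
o(t, H) = 576 (o(t, H) = (5 + 19)² = 24² = 576)
-1 + 17*o(0, 6) = -1 + 17*576 = -1 + 9792 = 9791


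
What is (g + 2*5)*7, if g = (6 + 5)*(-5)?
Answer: -315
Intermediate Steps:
g = -55 (g = 11*(-5) = -55)
(g + 2*5)*7 = (-55 + 2*5)*7 = (-55 + 10)*7 = -45*7 = -315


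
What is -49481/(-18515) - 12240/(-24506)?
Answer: 719602493/226864295 ≈ 3.1720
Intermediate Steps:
-49481/(-18515) - 12240/(-24506) = -49481*(-1/18515) - 12240*(-1/24506) = 49481/18515 + 6120/12253 = 719602493/226864295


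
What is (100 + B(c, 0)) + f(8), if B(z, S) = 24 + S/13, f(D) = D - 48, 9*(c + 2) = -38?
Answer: 84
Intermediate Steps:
c = -56/9 (c = -2 + (⅑)*(-38) = -2 - 38/9 = -56/9 ≈ -6.2222)
f(D) = -48 + D
B(z, S) = 24 + S/13 (B(z, S) = 24 + S*(1/13) = 24 + S/13)
(100 + B(c, 0)) + f(8) = (100 + (24 + (1/13)*0)) + (-48 + 8) = (100 + (24 + 0)) - 40 = (100 + 24) - 40 = 124 - 40 = 84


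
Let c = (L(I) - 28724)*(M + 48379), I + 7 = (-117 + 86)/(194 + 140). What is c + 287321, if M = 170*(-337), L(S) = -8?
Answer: 256318173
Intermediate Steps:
I = -2369/334 (I = -7 + (-117 + 86)/(194 + 140) = -7 - 31/334 = -2369/334 ≈ -7.0928)
M = -57290
c = 256030852 (c = (-8 - 28724)*(-57290 + 48379) = -28732*(-8911) = 256030852)
c + 287321 = 256030852 + 287321 = 256318173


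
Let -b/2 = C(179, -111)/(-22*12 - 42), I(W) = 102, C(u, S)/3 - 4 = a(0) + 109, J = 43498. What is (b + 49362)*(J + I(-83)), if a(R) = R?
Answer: 109766270000/51 ≈ 2.1523e+9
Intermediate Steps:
C(u, S) = 339 (C(u, S) = 12 + 3*(0 + 109) = 12 + 3*109 = 12 + 327 = 339)
b = 113/51 (b = -678/(-22*12 - 42) = -678/(-264 - 42) = -678/(-306) = -678*(-1)/306 = -2*(-113/102) = 113/51 ≈ 2.2157)
(b + 49362)*(J + I(-83)) = (113/51 + 49362)*(43498 + 102) = (2517575/51)*43600 = 109766270000/51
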